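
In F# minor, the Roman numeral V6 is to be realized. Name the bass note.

E#

V in F# minor has root C#; the chord is C#-E#-G#.
The figure 6 means first inversion — the third is in the bass.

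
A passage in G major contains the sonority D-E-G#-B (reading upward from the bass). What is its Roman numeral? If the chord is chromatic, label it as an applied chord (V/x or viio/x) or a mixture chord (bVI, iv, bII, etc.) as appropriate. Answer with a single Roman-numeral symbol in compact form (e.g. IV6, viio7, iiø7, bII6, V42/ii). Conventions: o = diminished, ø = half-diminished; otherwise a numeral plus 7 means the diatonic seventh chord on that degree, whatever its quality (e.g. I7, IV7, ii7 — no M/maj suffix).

The pitches E-G#-B-D form a dominant seventh chord rooted on E.
E is not a diatonic chord root with this quality in G major, but it lies a perfect fifth above A (ii), so the chord functions as an applied dominant of ii.
With D in the bass the chord is in third inversion, so the figured bass is 42.

V42/ii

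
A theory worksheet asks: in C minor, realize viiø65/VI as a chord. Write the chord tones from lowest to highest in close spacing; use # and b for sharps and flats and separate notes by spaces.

viiø65/VI is a secondary leading-tone chord. The target VI is Ab in C minor; the applied chord is rooted a semitone below, on G.
Building a half-diminished seventh chord on G gives G-Bb-Db-F.
With the 65 figure the chord is in first inversion; from the bass Bb upward in close position it reads Bb-Db-F-G.

Bb Db F G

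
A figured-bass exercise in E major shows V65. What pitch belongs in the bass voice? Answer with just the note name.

D#

V in E major has root B; the chord is B-D#-F#-A.
The figure 65 means first inversion — the third is in the bass.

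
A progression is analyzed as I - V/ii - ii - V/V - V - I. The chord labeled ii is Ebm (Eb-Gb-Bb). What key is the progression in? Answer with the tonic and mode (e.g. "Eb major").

The chord Ebm is a minor triad rooted on Eb; its label is ii.
Counting down one scale step from Eb places the tonic on Db; a minor triad on degree 2 is diatonic only in major.

Db major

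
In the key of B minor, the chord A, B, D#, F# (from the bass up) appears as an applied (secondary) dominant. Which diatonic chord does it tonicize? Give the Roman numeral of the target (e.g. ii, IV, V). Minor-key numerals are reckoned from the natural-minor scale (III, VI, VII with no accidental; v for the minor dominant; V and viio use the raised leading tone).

iv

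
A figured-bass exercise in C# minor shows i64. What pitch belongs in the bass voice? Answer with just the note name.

G#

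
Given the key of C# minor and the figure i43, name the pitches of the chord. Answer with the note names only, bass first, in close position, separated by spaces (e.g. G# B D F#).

In C# minor, scale degree 1 is C#, and the diatonic chord built there is a minor seventh chord.
That chord is spelled C#-E-G#-B.
With the 43 figure the chord is in second inversion; from the bass G# upward in close position it reads G#-B-C#-E.

G# B C# E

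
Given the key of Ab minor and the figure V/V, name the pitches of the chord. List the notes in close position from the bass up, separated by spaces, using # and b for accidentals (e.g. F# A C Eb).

The slash means an applied dominant: we want the dominant of V. In Ab minor, V is Eb major, and its dominant is built on Bb.
Building a major triad on Bb gives Bb-D-F.

Bb D F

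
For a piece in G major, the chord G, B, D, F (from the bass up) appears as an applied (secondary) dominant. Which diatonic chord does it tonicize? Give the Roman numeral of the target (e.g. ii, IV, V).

IV

The chord is a dominant seventh chord on G.
A dominant resolves down a perfect fifth: G → C. In G major, C is scale degree 4, i.e. IV.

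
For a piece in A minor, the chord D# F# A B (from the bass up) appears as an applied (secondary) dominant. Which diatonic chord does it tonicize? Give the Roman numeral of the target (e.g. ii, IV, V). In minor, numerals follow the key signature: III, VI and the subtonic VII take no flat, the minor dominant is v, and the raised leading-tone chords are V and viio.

The chord is a dominant seventh chord on B.
A dominant resolves down a perfect fifth: B → E. In A minor, E is scale degree 5, i.e. V.

V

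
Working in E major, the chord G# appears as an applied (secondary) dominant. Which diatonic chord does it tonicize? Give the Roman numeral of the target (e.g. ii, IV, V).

The chord is a major triad on G#.
A dominant resolves down a perfect fifth: G# → C#. In E major, C# is scale degree 6, i.e. vi.

vi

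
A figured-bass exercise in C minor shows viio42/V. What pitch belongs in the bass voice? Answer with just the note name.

The applied chord viio42/V is rooted on F#: F#-A-C-Eb.
The figure 42 means third inversion — the seventh is in the bass.

Eb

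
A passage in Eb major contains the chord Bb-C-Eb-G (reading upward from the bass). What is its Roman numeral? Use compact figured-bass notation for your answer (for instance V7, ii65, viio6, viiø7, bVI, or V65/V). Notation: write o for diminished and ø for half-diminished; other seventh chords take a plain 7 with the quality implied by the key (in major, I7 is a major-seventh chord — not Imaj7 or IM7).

vi42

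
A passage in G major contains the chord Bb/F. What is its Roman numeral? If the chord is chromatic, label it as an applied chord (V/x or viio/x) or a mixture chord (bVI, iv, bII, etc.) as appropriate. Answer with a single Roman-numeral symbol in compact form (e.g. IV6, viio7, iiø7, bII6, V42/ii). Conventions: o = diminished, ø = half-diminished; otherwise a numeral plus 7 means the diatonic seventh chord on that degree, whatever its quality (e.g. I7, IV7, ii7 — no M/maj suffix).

The pitches Bb-D-F form a major triad rooted on Bb.
Bb is the lowered third degree of G major (diatonic 3 would be B). This is a major triad on the lowered third degree, borrowed from the parallel minor.
With F in the bass the chord is in second inversion, so the figured bass is 64.

bIII64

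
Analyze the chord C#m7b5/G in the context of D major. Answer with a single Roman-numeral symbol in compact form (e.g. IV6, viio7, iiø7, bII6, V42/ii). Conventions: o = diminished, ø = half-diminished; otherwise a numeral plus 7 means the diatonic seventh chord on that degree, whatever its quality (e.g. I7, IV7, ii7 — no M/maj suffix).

The pitches C#-E-G-B form a half-diminished seventh chord rooted on C#.
In D major, C# is the leading tone; the diatonic half-diminished seventh chord there is viiø7.
With G in the bass the chord is in second inversion, so the figured bass is 43.

viiø43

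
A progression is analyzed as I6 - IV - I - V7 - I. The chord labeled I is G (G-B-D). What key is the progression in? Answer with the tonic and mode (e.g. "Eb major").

I is given as G-B-D — a major triad with root G.
If G is scale degree 1 and the mode makes that degree carry a major triad, the tonic is G and the mode is major.

G major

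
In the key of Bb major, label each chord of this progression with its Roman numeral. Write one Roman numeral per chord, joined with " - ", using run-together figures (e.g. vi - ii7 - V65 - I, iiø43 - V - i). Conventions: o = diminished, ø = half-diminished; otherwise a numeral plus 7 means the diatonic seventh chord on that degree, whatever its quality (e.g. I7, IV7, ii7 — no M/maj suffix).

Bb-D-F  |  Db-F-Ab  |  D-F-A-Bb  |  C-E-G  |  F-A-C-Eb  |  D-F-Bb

I - bIII - I65 - V/V - V7 - I6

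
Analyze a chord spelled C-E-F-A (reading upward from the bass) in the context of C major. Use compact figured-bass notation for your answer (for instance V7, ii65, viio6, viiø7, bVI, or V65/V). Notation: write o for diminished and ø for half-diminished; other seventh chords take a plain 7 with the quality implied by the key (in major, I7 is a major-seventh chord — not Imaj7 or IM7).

IV43

Stacked in thirds the chord is F-A-C-E: a major seventh chord on F.
F is scale degree 4 in C major, and a major seventh chord on that degree is written IV7.
With C in the bass the chord is in second inversion, so the figured bass is 43.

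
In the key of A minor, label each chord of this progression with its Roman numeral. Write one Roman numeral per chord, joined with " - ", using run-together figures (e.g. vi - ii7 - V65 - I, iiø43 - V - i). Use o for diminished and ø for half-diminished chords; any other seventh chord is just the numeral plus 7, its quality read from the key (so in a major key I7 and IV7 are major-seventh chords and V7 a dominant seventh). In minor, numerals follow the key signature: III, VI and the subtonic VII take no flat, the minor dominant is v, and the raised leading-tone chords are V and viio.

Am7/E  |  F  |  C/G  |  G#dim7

Am7/E: minor seventh chord on A = scale degree 1 → i43.
F has root F, degree 6 in A minor, so VI.
C/G: major triad on C = scale degree 3 → III64.
G#dim7 has root G#, degree 7 in A minor, so viio7.

i43 - VI - III64 - viio7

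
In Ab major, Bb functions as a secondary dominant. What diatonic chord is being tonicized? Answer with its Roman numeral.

The chord is a major triad on Bb.
A dominant resolves down a perfect fifth: Bb → Eb. In Ab major, Eb is scale degree 5, i.e. V.

V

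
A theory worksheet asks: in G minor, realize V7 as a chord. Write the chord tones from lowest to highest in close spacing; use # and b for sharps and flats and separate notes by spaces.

D F# A C

In G minor, the fifth degree is D. The dominant is major (leading tone raised), so V is a dominant seventh chord.
That chord is spelled D-F#-A-C.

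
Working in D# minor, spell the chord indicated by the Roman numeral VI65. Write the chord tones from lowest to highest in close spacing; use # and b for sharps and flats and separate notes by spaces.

The numeral's case and figure indicate a major seventh chord. In D# minor its root, scale degree 6, is B.
Stacking thirds from B gives B-D#-F#-A#.
With the 65 figure the chord is in first inversion; from the bass D# upward in close position it reads D#-F#-A#-B.

D# F# A# B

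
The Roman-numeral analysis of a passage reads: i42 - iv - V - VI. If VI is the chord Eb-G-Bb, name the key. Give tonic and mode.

The chord Eb is a major triad rooted on Eb; its label is VI.
Counting down 5 scale steps from Eb places the tonic on G; a major triad on degree 6 is diatonic only in minor.

G minor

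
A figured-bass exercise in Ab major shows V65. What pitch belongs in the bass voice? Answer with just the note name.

G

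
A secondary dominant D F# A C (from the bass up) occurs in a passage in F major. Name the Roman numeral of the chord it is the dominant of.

ii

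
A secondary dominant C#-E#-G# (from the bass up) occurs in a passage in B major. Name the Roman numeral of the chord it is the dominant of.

V

The chord is a major triad on C#.
A dominant resolves down a perfect fifth: C# → F#. In B major, F# is scale degree 5, i.e. V.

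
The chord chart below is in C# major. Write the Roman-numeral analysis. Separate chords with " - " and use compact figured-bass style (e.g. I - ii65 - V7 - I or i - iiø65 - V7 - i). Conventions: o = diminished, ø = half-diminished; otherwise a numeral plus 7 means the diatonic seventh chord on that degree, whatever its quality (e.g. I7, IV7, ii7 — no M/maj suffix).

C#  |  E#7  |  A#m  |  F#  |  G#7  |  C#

C#: major triad on C# = scale degree 1 → I.
E#7: chromatic; E# is V of vi, so V7/vi.
A#m: root A# is the submediant; minor triad there is vi.
F# has root F#, degree 4 in C# major, so IV.
G#7: root G# is the dominant; dominant seventh chord there is V7.
C# has root C#, degree 1 in C# major, so I.

I - V7/vi - vi - IV - V7 - I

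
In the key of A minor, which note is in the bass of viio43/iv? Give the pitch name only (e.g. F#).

G

The applied chord viio43/iv is rooted on C#: C#-E-G-Bb.
The figure 43 means second inversion — the fifth is in the bass.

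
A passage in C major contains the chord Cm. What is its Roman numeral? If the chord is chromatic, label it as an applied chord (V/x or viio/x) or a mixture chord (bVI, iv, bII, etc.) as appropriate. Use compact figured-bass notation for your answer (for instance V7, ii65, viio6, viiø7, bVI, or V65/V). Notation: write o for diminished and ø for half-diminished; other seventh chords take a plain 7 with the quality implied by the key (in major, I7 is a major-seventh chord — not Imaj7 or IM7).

Stacked in thirds the chord is C-Eb-G: a minor triad on C.
C is the first degree of C major. This is the minor tonic, borrowed from the parallel minor.

i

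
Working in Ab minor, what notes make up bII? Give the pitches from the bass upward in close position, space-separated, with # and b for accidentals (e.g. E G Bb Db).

Bbb Db Fb

Scale degree 2 in Ab minor is Bb; lowering it a half step gives Bbb. bII is the Neapolitan chord — a major triad on the lowered second degree.
So the chord is Bbb-Db-Fb.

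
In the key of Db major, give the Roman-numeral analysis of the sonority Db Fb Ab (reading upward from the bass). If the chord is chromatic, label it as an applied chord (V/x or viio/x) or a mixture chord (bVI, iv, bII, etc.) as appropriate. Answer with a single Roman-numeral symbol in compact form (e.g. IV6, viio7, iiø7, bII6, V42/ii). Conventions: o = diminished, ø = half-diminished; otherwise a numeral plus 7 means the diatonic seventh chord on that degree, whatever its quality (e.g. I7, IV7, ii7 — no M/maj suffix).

i

The pitches Db-Fb-Ab form a minor triad rooted on Db.
Db is the first degree of Db major. This is the minor tonic, borrowed from the parallel minor.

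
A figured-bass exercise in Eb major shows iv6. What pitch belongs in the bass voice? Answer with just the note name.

iv in Eb major has root Ab; the chord is Ab-Cb-Eb.
The figure 6 means first inversion — the third is in the bass.

Cb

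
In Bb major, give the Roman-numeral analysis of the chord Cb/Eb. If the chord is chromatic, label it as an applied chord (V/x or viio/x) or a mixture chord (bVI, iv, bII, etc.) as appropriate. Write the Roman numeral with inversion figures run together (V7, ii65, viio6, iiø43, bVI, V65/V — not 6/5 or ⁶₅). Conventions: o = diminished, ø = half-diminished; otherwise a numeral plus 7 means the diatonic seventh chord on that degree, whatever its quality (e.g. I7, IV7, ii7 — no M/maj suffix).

Stacked in thirds the chord is Cb-Eb-Gb: a major triad on Cb.
Cb is the lowered second degree of Bb major (diatonic 2 would be C). This is the Neapolitan sixth — a major triad on the lowered second degree, here in its customary first inversion.
With Eb in the bass the chord is in first inversion, so the figured bass is 6.

bII6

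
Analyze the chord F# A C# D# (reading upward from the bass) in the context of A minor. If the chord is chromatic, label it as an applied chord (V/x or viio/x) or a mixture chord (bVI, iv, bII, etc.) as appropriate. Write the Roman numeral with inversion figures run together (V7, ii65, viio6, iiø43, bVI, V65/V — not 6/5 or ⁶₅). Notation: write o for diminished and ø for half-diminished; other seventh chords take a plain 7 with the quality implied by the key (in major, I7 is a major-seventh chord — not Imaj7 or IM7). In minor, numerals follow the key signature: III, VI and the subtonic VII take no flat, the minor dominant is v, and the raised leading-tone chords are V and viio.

viiø65/V

Stacked in thirds the chord is D#-F#-A-C#: a half-diminished seventh chord on D#.
D# sits a half step below E (V in A minor); a diminished chord there is the applied leading-tone chord of V.
With F# in the bass the chord is in first inversion, so the figured bass is 65.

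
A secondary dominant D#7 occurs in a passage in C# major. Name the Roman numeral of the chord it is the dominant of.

V

The chord is a dominant seventh chord on D#.
A dominant resolves down a perfect fifth: D# → G#. In C# major, G# is scale degree 5, i.e. V.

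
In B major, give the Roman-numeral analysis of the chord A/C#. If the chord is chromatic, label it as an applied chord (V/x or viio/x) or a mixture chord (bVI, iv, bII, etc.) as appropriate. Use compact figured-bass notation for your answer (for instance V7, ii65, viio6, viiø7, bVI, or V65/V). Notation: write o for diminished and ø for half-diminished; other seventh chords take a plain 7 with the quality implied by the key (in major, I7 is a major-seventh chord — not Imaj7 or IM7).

bVII6

Stacked in thirds the chord is A-C#-E: a major triad on A.
A is the lowered seventh degree of B major (diatonic 7 would be A#). This is a major triad on the lowered seventh degree (the subtonic), borrowed from the parallel minor.
With C# in the bass the chord is in first inversion, so the figured bass is 6.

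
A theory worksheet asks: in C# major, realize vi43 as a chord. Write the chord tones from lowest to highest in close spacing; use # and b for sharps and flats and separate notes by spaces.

E# G# A# C#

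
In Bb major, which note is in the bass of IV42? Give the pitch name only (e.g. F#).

IV in Bb major has root Eb; the chord is Eb-G-Bb-D.
The figure 42 means third inversion — the seventh is in the bass.

D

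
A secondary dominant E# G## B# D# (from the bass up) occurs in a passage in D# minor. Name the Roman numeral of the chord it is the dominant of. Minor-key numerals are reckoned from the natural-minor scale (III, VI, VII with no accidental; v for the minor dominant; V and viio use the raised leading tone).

V

The chord is a dominant seventh chord on E#.
A dominant resolves down a perfect fifth: E# → A#. In D# minor, A# is scale degree 5, i.e. V.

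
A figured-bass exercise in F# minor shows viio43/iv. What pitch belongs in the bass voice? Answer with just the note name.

E

The applied chord viio43/iv is rooted on A#: A#-C#-E-G.
The figure 43 means second inversion — the fifth is in the bass.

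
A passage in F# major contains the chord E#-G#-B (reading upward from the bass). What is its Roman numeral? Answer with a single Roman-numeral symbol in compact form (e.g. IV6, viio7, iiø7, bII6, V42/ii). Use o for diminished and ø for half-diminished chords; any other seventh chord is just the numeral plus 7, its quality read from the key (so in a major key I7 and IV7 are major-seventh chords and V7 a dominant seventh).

viio

The pitches E#-G#-B form a diminished triad rooted on E#.
In F# major, E# is the leading tone; the diatonic diminished triad there is viio.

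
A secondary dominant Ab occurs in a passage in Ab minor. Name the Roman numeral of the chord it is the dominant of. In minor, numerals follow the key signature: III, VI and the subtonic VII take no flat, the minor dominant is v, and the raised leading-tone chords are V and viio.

iv

The chord is a major triad on Ab.
A dominant resolves down a perfect fifth: Ab → Db. In Ab minor, Db is scale degree 4, i.e. iv.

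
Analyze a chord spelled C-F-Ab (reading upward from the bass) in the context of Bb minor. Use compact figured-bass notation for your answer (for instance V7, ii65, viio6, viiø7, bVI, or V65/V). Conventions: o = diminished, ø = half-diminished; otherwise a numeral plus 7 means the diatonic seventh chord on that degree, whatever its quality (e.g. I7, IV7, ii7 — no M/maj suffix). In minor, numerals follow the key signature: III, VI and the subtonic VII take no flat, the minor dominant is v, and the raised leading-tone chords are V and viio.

The pitches F-Ab-C form a minor triad rooted on F.
In Bb minor, F is the dominant; the diatonic minor triad there is v.
With C in the bass the chord is in second inversion, so the figured bass is 64.

v64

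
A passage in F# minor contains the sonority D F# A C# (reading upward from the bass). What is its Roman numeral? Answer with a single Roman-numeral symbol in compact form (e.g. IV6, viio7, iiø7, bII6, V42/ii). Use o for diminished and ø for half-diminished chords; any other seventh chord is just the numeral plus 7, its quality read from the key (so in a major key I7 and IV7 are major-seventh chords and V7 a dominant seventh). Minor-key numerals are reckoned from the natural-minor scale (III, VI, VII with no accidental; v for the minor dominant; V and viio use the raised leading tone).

VI7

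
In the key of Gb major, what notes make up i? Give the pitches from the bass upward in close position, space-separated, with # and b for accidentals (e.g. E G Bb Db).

Gb Bbb Db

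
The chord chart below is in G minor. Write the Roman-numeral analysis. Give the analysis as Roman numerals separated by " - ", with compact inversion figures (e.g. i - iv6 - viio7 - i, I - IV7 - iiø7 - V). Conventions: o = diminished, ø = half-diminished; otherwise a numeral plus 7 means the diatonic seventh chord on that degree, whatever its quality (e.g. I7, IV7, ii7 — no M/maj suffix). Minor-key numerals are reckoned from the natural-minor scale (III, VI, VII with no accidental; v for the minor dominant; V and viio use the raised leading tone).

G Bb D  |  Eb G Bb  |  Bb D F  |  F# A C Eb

G-Bb-D: root G is the tonic; minor triad there is i.
Eb-G-Bb has root Eb, degree 6 in G minor, so VI.
Bb-D-F: major triad on Bb = scale degree 3 → III.
F#-A-C-Eb: fully diminished seventh chord on F# = scale degree 7 → viio7.

i - VI - III - viio7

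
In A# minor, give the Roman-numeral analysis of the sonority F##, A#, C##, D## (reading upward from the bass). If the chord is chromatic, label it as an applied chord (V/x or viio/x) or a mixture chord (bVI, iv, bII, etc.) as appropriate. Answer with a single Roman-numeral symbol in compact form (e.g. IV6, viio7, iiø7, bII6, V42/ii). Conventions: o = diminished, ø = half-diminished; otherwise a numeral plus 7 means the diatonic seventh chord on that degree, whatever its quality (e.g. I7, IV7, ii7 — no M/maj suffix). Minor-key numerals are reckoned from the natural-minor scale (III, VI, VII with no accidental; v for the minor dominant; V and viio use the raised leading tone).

viiø65/V

Stacked in thirds the chord is D##-F##-A#-C##: a half-diminished seventh chord on D##.
D## sits a half step below E# (V in A# minor); a diminished chord there is the applied leading-tone chord of V.
With F## in the bass the chord is in first inversion, so the figured bass is 65.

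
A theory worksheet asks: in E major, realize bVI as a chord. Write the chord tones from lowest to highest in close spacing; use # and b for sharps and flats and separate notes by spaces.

bVI is a major triad on the lowered sixth degree, borrowed from the parallel minor. In E major that root is C.
So the chord is C-E-G, a major triad.

C E G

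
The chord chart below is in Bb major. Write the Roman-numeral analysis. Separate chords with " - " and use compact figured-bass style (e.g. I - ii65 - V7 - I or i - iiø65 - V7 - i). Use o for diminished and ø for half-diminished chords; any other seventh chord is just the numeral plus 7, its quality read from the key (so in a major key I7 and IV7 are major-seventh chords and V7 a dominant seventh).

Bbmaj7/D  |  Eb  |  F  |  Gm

I65 - IV - V - vi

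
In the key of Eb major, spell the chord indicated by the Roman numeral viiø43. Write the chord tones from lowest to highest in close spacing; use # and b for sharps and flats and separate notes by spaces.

The numeral's case and figure indicate a half-diminished seventh chord. In Eb major its root, scale degree 7, is D.
That chord is spelled D-F-Ab-C.
With the 43 figure the chord is in second inversion; from the bass Ab upward in close position it reads Ab-C-D-F.

Ab C D F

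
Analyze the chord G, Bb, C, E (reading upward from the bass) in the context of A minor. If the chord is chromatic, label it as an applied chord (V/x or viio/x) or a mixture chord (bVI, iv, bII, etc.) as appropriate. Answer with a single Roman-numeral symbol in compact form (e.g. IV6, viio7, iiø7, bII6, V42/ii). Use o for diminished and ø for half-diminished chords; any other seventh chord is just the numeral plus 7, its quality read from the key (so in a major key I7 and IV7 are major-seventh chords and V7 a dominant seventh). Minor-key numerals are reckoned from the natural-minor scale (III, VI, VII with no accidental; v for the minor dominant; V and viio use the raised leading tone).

V43/VI

Stacked in thirds the chord is C-E-G-Bb: a dominant seventh chord on C.
C is not a diatonic chord root with this quality in A minor, but it lies a perfect fifth above F (VI), so the chord functions as an applied dominant of VI.
With G in the bass the chord is in second inversion, so the figured bass is 43.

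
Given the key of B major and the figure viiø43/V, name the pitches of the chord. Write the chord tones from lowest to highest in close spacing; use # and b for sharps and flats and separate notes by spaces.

viiø43/V is a secondary leading-tone chord. The target V is F# in B major; the applied chord is rooted a semitone below, on E#.
Building a half-diminished seventh chord on E# gives E#-G#-B-D#.
With the 43 figure the chord is in second inversion; from the bass B upward in close position it reads B-D#-E#-G#.

B D# E# G#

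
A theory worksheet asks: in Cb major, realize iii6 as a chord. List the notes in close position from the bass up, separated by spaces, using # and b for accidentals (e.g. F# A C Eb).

In Cb major, the mediant is Eb, and the diatonic chord built there is a minor triad.
That chord is spelled Eb-Gb-Bb.
With the 6 figure the chord is in first inversion; from the bass Gb upward in close position it reads Gb-Bb-Eb.

Gb Bb Eb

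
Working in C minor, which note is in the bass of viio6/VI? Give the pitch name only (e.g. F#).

Bb

The applied chord viio6/VI is rooted on G: G-Bb-Db.
The figure 6 means first inversion — the third is in the bass.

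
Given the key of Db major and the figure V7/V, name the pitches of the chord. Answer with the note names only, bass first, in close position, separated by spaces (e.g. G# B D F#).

Eb G Bb Db

V7/V is a secondary dominant — the dominant seventh of V. V in Db major is Ab, so the applied chord's root is Eb, a perfect fifth above.
Building a dominant seventh chord on Eb gives Eb-G-Bb-Db.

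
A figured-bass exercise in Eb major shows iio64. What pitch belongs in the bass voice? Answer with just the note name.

Cb

iio in Eb major has root F; the chord is F-Ab-Cb.
The figure 64 means second inversion — the fifth is in the bass.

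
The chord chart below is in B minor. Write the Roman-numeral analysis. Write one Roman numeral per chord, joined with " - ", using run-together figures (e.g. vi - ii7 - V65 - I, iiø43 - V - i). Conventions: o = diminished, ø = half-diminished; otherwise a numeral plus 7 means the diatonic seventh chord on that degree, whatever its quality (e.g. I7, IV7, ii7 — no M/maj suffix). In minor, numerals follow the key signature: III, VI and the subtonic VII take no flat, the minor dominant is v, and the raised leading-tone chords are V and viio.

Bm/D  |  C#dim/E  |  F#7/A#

Bm/D: root B is the tonic; minor triad there is i6.
C#dim/E: diminished triad on C# = scale degree 2 → iio6.
F#7/A#: root F# is the dominant; dominant seventh chord there is V65.

i6 - iio6 - V65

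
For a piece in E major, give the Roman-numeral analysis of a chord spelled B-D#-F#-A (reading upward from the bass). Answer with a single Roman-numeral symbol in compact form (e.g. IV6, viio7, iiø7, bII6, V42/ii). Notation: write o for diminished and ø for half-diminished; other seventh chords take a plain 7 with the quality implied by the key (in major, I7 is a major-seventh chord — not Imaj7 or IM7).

V7

Stacked in thirds the chord is B-D#-F#-A: a dominant seventh chord on B.
B is scale degree 5 in E major, and a dominant seventh chord on that degree is written V7.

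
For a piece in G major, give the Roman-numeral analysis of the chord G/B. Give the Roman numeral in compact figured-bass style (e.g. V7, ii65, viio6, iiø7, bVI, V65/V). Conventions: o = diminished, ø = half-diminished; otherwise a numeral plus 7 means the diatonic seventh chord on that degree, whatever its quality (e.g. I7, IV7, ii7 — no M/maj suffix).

I6

Stacked in thirds the chord is G-B-D: a major triad on G.
In G major, G is the tonic; the diatonic major triad there is I.
With B in the bass the chord is in first inversion, so the figured bass is 6.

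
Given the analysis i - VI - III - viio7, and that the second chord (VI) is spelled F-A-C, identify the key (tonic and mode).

VI is given as F-A-C — a major triad with root F.
If F is scale degree 6 and the mode makes that degree carry a major triad, the tonic is A and the mode is minor.

A minor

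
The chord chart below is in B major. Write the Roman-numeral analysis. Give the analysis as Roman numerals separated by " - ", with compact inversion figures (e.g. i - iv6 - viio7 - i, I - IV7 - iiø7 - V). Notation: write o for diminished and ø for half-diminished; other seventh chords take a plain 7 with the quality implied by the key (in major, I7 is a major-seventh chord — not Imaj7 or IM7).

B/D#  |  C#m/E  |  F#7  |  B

B/D# has root B, degree 1 in B major, so I6.
C#m/E: root C# is the supertonic; minor triad there is ii6.
F#7: root F# is the dominant; dominant seventh chord there is V7.
B has root B, degree 1 in B major, so I.

I6 - ii6 - V7 - I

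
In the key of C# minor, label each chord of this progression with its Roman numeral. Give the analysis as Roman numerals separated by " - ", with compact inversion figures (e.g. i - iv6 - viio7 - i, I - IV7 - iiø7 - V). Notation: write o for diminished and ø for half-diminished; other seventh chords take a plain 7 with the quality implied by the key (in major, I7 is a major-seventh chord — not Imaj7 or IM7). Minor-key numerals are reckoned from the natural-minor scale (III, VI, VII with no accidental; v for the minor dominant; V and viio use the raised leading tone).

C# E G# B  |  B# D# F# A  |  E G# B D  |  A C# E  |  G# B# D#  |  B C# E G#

i7 - viio7 - V7/VI - VI - V - i42

C#-E-G#-B: minor seventh chord on C# = scale degree 1 → i7.
B#-D#-F#-A has root B#, degree 7 in C# minor, so viio7.
E-G#-B-D is the secondary dominant of VI (dominant seventh chord on E): V7/VI.
A-C#-E: major triad on A = scale degree 6 → VI.
G#-B#-D#: major triad on G# = scale degree 5 → V.
B-C#-E-G# has root C#, degree 1 in C# minor, so i42.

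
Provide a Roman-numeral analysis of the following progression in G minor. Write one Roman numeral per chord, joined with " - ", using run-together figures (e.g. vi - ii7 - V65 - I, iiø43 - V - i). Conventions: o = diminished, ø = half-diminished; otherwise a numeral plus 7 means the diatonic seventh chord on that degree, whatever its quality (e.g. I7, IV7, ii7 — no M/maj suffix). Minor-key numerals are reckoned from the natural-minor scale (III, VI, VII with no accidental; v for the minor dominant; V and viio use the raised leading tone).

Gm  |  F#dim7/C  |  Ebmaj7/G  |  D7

i - viio43 - VI65 - V7

Gm: minor triad on G = scale degree 1 → i.
F#dim7/C: root F# is the leading tone; fully diminished seventh chord there is viio43.
Ebmaj7/G: major seventh chord on Eb = scale degree 6 → VI65.
D7: dominant seventh chord on D = scale degree 5 → V7.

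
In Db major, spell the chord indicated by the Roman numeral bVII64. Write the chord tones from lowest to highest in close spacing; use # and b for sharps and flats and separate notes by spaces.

Scale degree 7 in Db major is C; lowering it a half step gives Cb. bVII64 is a major triad on the lowered seventh degree (the subtonic), borrowed from the parallel minor.
So the chord is Cb-Eb-Gb.
With the 64 figure the chord is in second inversion; from the bass Gb upward in close position it reads Gb-Cb-Eb.

Gb Cb Eb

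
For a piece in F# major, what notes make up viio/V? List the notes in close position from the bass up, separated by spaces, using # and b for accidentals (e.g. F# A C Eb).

viio/V is a secondary leading-tone chord. The target V is C# in F# major; the applied chord is rooted a semitone below, on B#.
Building a diminished triad on B# gives B#-D#-F#.

B# D# F#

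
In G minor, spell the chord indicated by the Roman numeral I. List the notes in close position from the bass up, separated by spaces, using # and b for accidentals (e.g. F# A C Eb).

G B D

Scale degree 1 in G minor is G; here the chord built on it is altered to a major triad. I is the major tonic (Picardy third), borrowed from the parallel major.
So the chord is G-B-D, a major triad.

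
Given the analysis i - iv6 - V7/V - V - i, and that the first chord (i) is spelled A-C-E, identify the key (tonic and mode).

A minor

The chord Am is a minor triad rooted on A; its label is i.
If A is scale degree 1 and the mode makes that degree carry a minor triad, the tonic is A and the mode is minor.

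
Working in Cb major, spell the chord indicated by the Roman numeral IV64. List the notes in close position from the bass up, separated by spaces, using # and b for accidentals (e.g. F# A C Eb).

In Cb major, scale degree 4 is Fb, and the diatonic chord built there is a major triad.
Stacking thirds from Fb gives Fb-Ab-Cb.
The figured bass 64 indicates second inversion, placing the fifth (Cb) in the bass: Cb-Fb-Ab.

Cb Fb Ab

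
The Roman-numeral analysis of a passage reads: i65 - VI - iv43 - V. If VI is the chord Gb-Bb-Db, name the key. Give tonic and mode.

VI is given as Gb-Bb-Db — a major triad with root Gb.
VI on Gb implies Gb is the submediant; that puts the tonic at Bb, and the uppercase numeral fits minor mode.

Bb minor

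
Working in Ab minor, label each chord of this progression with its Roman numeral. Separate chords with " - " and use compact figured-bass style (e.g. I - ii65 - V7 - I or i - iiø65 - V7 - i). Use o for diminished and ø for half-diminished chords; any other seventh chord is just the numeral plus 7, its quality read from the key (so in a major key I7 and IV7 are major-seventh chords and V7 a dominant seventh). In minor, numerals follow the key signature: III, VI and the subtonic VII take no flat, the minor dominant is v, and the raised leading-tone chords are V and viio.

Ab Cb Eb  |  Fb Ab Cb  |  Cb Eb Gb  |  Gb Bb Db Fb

i - VI - III - VII7

Ab-Cb-Eb: root Ab is the tonic; minor triad there is i.
Fb-Ab-Cb: major triad on Fb = scale degree 6 → VI.
Cb-Eb-Gb: major triad on Cb = scale degree 3 → III.
Gb-Bb-Db-Fb: root Gb is the subtonic; dominant seventh chord there is VII7.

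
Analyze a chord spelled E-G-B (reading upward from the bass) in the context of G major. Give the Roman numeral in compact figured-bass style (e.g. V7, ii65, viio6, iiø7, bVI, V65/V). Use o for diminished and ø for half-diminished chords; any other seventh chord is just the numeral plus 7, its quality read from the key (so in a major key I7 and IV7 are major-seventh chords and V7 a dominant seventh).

vi

The pitches E-G-B form a minor triad rooted on E.
E is scale degree 6 in G major, and a minor triad on that degree is written vi.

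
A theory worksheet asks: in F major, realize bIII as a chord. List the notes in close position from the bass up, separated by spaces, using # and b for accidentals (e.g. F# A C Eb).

Ab C Eb

Scale degree 3 in F major is A; lowering it a half step gives Ab. bIII is a major triad on the lowered third degree, borrowed from the parallel minor.
So the chord is Ab-C-Eb.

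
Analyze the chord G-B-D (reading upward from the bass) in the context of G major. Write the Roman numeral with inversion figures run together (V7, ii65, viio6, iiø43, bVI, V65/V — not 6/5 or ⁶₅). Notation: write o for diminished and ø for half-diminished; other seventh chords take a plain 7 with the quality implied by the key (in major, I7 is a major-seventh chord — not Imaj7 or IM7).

The pitches G-B-D form a major triad rooted on G.
In G major, G is the tonic; the diatonic major triad there is I.

I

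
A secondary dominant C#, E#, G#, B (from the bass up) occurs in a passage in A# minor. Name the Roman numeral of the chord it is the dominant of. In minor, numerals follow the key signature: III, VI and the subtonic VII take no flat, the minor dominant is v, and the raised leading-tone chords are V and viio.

The chord is a dominant seventh chord on C#.
A dominant resolves down a perfect fifth: C# → F#. In A# minor, F# is scale degree 6, i.e. VI.

VI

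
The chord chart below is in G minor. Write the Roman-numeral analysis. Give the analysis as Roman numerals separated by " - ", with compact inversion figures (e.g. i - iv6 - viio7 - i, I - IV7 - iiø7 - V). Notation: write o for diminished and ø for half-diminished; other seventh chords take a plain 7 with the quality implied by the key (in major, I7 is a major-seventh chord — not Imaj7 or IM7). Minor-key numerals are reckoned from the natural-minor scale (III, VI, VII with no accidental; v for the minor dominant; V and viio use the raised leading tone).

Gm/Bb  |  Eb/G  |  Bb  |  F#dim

i6 - VI6 - III - viio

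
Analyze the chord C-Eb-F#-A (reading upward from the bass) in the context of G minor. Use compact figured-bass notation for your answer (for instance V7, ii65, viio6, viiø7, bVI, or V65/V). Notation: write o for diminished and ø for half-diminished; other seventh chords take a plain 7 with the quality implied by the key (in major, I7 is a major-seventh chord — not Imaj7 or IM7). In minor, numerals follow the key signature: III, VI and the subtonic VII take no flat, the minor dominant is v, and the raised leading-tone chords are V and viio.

viio43

The pitches F#-A-C-Eb form a fully diminished seventh chord rooted on F#.
In G minor, F# is the leading tone; the diatonic fully diminished seventh chord there is viio7.
With C in the bass the chord is in second inversion, so the figured bass is 43.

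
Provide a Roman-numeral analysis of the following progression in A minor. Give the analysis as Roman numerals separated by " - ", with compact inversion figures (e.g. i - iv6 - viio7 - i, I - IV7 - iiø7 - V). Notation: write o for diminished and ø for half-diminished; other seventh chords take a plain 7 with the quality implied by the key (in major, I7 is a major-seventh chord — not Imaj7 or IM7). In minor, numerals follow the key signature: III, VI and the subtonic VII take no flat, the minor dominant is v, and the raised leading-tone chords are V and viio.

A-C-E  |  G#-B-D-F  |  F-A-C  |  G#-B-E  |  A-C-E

i - viio7 - VI - V6 - i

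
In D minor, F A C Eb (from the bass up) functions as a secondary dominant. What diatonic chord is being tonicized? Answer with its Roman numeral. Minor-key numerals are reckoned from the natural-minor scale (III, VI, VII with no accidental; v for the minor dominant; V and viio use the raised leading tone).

VI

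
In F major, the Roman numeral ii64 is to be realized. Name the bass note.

D

ii in F major has root G; the chord is G-Bb-D.
The figure 64 means second inversion — the fifth is in the bass.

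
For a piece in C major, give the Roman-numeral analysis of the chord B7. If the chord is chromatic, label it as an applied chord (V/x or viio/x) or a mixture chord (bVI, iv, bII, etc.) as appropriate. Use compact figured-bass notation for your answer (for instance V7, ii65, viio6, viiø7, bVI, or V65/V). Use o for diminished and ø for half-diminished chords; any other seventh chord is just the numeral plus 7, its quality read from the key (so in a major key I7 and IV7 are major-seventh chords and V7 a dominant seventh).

Stacked in thirds the chord is B-D#-F#-A: a dominant seventh chord on B.
B is not a diatonic chord root with this quality in C major, but it lies a perfect fifth above E (iii), so the chord functions as an applied dominant of iii.

V7/iii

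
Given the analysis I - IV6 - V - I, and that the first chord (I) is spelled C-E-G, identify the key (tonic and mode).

C major

The anchor chord is a major triad on C, labeled I.
If C is scale degree 1 and the mode makes that degree carry a major triad, the tonic is C and the mode is major.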